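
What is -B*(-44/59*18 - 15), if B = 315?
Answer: 528255/59 ≈ 8953.5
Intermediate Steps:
-B*(-44/59*18 - 15) = -315*(-44/59*18 - 15) = -315*(-792/59 - 15) = -315*(-1677)/59 = -1*(-528255/59) = 528255/59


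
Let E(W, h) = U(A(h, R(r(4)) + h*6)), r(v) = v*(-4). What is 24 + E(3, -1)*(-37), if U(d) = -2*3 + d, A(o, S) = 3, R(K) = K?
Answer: 135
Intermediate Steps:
r(v) = -4*v
U(d) = -6 + d
E(W, h) = -3 (E(W, h) = -6 + 3 = -3)
24 + E(3, -1)*(-37) = 24 - 3*(-37) = 24 + 111 = 135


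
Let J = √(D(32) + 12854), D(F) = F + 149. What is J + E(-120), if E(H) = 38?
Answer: 38 + √13035 ≈ 152.17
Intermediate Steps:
D(F) = 149 + F
J = √13035 (J = √((149 + 32) + 12854) = √(181 + 12854) = √13035 ≈ 114.17)
J + E(-120) = √13035 + 38 = 38 + √13035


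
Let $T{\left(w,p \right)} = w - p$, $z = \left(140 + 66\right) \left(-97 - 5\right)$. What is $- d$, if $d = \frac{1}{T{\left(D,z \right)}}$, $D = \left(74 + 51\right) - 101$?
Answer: $- \frac{1}{21036} \approx -4.7538 \cdot 10^{-5}$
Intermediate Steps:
$D = 24$ ($D = 125 - 101 = 24$)
$z = -21012$ ($z = 206 \left(-102\right) = -21012$)
$d = \frac{1}{21036}$ ($d = \frac{1}{24 - -21012} = \frac{1}{24 + 21012} = \frac{1}{21036} \approx 4.7538 \cdot 10^{-5}$)
$- d = \left(-1\right) \frac{1}{21036} = - \frac{1}{21036}$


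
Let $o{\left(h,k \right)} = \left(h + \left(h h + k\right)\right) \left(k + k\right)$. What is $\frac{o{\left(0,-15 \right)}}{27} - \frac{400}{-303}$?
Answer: $\frac{5450}{303} \approx 17.987$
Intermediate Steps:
$o{\left(h,k \right)} = 2 k \left(h + k + h^{2}\right)$ ($o{\left(h,k \right)} = \left(h + \left(h^{2} + k\right)\right) 2 k = \left(h + \left(k + h^{2}\right)\right) 2 k = \left(h + k + h^{2}\right) 2 k = 2 k \left(h + k + h^{2}\right)$)
$\frac{o{\left(0,-15 \right)}}{27} - \frac{400}{-303} = \frac{2 \left(-15\right) \left(0 - 15 + 0^{2}\right)}{27} - \frac{400}{-303} = 2 \left(-15\right) \left(0 - 15 + 0\right) \frac{1}{27} - - \frac{400}{303} = 2 \left(-15\right) \left(-15\right) \frac{1}{27} + \frac{400}{303} = 450 \cdot \frac{1}{27} + \frac{400}{303} = \frac{50}{3} + \frac{400}{303} = \frac{5450}{303}$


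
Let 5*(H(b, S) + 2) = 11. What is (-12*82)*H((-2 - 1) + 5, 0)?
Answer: -984/5 ≈ -196.80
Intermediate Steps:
H(b, S) = ⅕ (H(b, S) = -2 + (⅕)*11 = -2 + 11/5 = ⅕)
(-12*82)*H((-2 - 1) + 5, 0) = -12*82*(⅕) = -984*⅕ = -984/5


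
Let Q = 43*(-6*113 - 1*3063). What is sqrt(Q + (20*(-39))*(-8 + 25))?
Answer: 3*I*sqrt(19347) ≈ 417.28*I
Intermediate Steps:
Q = -160863 (Q = 43*(-678 - 3063) = 43*(-3741) = -160863)
sqrt(Q + (20*(-39))*(-8 + 25)) = sqrt(-160863 + (20*(-39))*(-8 + 25)) = sqrt(-160863 - 780*17) = sqrt(-160863 - 13260) = sqrt(-174123) = 3*I*sqrt(19347)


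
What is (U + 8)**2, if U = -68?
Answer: 3600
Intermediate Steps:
(U + 8)**2 = (-68 + 8)**2 = (-60)**2 = 3600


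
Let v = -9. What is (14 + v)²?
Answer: 25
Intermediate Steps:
(14 + v)² = (14 - 9)² = 5² = 25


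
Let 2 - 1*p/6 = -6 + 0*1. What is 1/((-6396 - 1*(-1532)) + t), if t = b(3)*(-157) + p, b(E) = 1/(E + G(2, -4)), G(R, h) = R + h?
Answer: -1/4973 ≈ -0.00020109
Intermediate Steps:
p = 48 (p = 12 - 6*(-6 + 0*1) = 12 - 6*(-6 + 0) = 12 - 6*(-6) = 12 + 36 = 48)
b(E) = 1/(-2 + E) (b(E) = 1/(E + (2 - 4)) = 1/(E - 2) = 1/(-2 + E))
t = -109 (t = -157/(-2 + 3) + 48 = -157/1 + 48 = 1*(-157) + 48 = -157 + 48 = -109)
1/((-6396 - 1*(-1532)) + t) = 1/((-6396 - 1*(-1532)) - 109) = 1/((-6396 + 1532) - 109) = 1/(-4864 - 109) = 1/(-4973) = -1/4973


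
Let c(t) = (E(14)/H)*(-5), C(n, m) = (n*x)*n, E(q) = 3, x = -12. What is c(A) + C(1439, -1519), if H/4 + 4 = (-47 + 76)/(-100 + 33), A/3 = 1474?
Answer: -9840065857/396 ≈ -2.4849e+7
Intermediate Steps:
A = 4422 (A = 3*1474 = 4422)
C(n, m) = -12*n² (C(n, m) = (n*(-12))*n = (-12*n)*n = -12*n²)
H = -1188/67 (H = -16 + 4*((-47 + 76)/(-100 + 33)) = -16 + 4*(29/(-67)) = -16 + 4*(29*(-1/67)) = -16 + 4*(-29/67) = -16 - 116/67 = -1188/67 ≈ -17.731)
c(t) = 335/396 (c(t) = (3/(-1188/67))*(-5) = (3*(-67/1188))*(-5) = -67/396*(-5) = 335/396)
c(A) + C(1439, -1519) = 335/396 - 12*1439² = 335/396 - 12*2070721 = 335/396 - 24848652 = -9840065857/396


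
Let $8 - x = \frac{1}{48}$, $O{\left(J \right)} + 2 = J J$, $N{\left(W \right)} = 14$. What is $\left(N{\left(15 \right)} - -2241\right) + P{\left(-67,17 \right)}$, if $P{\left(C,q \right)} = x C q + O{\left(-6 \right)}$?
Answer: $- \frac{326365}{48} \approx -6799.3$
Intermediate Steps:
$O{\left(J \right)} = -2 + J^{2}$ ($O{\left(J \right)} = -2 + J J = -2 + J^{2}$)
$x = \frac{383}{48}$ ($x = 8 - \frac{1}{48} = \frac{383}{48} \approx 7.9792$)
$P{\left(C,q \right)} = 34 + \frac{383 C q}{48}$ ($P{\left(C,q \right)} = \frac{383 C}{48} q - \left(2 - \left(-6\right)^{2}\right) = \frac{383 C q}{48} + \left(-2 + 36\right) = \frac{383 C q}{48} + 34 = 34 + \frac{383 C q}{48}$)
$\left(N{\left(15 \right)} - -2241\right) + P{\left(-67,17 \right)} = \left(14 - -2241\right) + \left(34 + \frac{383}{48} \left(-67\right) 17\right) = \left(14 + 2241\right) + \left(34 - \frac{436237}{48}\right) = 2255 - \frac{434605}{48} = - \frac{326365}{48}$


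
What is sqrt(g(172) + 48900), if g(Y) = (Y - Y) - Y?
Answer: 2*sqrt(12182) ≈ 220.74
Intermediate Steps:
g(Y) = -Y (g(Y) = 0 - Y = -Y)
sqrt(g(172) + 48900) = sqrt(-1*172 + 48900) = sqrt(-172 + 48900) = sqrt(48728) = 2*sqrt(12182)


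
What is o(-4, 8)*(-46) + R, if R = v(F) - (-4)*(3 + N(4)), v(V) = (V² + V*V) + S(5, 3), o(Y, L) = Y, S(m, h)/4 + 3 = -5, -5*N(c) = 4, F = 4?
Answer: 964/5 ≈ 192.80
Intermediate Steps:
N(c) = -⅘ (N(c) = -⅕*4 = -⅘)
S(m, h) = -32 (S(m, h) = -12 + 4*(-5) = -12 - 20 = -32)
v(V) = -32 + 2*V² (v(V) = (V² + V*V) - 32 = (V² + V²) - 32 = 2*V² - 32 = -32 + 2*V²)
R = 44/5 (R = (-32 + 2*4²) - (-4)*(3 - ⅘) = (-32 + 2*16) - (-4)*11/5 = (-32 + 32) - 1*(-44/5) = 0 + 44/5 = 44/5 ≈ 8.8000)
o(-4, 8)*(-46) + R = -4*(-46) + 44/5 = 184 + 44/5 = 964/5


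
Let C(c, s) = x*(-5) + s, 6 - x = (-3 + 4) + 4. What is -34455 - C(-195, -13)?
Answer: -34437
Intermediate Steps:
x = 1 (x = 6 - ((-3 + 4) + 4) = 6 - (1 + 4) = 6 - 1*5 = 6 - 5 = 1)
C(c, s) = -5 + s (C(c, s) = 1*(-5) + s = -5 + s)
-34455 - C(-195, -13) = -34455 - (-5 - 13) = -34455 - 1*(-18) = -34455 + 18 = -34437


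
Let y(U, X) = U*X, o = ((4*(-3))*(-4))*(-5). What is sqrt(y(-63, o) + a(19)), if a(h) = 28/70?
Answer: sqrt(378010)/5 ≈ 122.97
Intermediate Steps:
a(h) = 2/5 (a(h) = 28*(1/70) = 2/5)
o = -240 (o = -12*(-4)*(-5) = 48*(-5) = -240)
sqrt(y(-63, o) + a(19)) = sqrt(-63*(-240) + 2/5) = sqrt(15120 + 2/5) = sqrt(75602/5) = sqrt(378010)/5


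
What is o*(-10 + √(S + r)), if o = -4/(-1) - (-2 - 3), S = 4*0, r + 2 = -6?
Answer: -90 + 18*I*√2 ≈ -90.0 + 25.456*I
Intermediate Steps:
r = -8 (r = -2 - 6 = -8)
S = 0
o = 9 (o = -4*(-1) - 1*(-5) = 4 + 5 = 9)
o*(-10 + √(S + r)) = 9*(-10 + √(0 - 8)) = 9*(-10 + √(-8)) = 9*(-10 + 2*I*√2) = -90 + 18*I*√2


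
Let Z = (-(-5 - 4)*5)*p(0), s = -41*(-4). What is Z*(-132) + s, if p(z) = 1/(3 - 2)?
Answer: -5776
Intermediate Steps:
s = 164
p(z) = 1 (p(z) = 1/1 = 1)
Z = 45 (Z = -(-5 - 4)*5*1 = -(-9)*5*1 = -1*(-45)*1 = 45*1 = 45)
Z*(-132) + s = 45*(-132) + 164 = -5940 + 164 = -5776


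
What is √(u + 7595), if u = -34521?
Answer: I*√26926 ≈ 164.09*I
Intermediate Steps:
√(u + 7595) = √(-34521 + 7595) = √(-26926) = I*√26926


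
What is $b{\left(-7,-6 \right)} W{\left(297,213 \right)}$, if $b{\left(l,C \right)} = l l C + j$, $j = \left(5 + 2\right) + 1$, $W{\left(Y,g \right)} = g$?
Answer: $-60918$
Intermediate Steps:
$j = 8$ ($j = 7 + 1 = 8$)
$b{\left(l,C \right)} = 8 + C l^{2}$ ($b{\left(l,C \right)} = l l C + 8 = l^{2} C + 8 = C l^{2} + 8 = 8 + C l^{2}$)
$b{\left(-7,-6 \right)} W{\left(297,213 \right)} = \left(8 - 6 \left(-7\right)^{2}\right) 213 = \left(8 - 294\right) 213 = \left(-286\right) 213 = -60918$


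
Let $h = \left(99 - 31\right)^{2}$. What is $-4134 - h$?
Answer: $-8758$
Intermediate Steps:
$h = 4624$ ($h = \left(99 - 31\right)^{2} = 68^{2} = 4624$)
$-4134 - h = -4134 - 4624 = -8758$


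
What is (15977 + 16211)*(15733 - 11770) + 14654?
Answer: 127575698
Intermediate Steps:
(15977 + 16211)*(15733 - 11770) + 14654 = 32188*3963 + 14654 = 127561044 + 14654 = 127575698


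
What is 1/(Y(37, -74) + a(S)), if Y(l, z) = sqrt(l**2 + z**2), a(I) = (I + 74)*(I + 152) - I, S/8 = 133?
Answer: 1382744/1911980962691 - 37*sqrt(5)/1911980962691 ≈ 7.2316e-7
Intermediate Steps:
S = 1064 (S = 8*133 = 1064)
a(I) = -I + (74 + I)*(152 + I) (a(I) = (74 + I)*(152 + I) - I = -I + (74 + I)*(152 + I))
1/(Y(37, -74) + a(S)) = 1/(sqrt(37**2 + (-74)**2) + (11248 + 1064**2 + 225*1064)) = 1/(sqrt(1369 + 5476) + (11248 + 1132096 + 239400)) = 1/(sqrt(6845) + 1382744) = 1/(37*sqrt(5) + 1382744) = 1/(1382744 + 37*sqrt(5))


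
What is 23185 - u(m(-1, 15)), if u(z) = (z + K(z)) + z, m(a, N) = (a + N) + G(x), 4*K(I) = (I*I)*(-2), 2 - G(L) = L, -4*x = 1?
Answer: 745105/32 ≈ 23285.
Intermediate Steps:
x = -¼ (x = -¼*1 = -¼ ≈ -0.25000)
G(L) = 2 - L
K(I) = -I²/2 (K(I) = ((I*I)*(-2))/4 = (I²*(-2))/4 = (-2*I²)/4 = -I²/2)
m(a, N) = 9/4 + N + a (m(a, N) = (a + N) + (2 - 1*(-¼)) = (N + a) + (2 + ¼) = (N + a) + 9/4 = 9/4 + N + a)
u(z) = 2*z - z²/2 (u(z) = (z - z²/2) + z = 2*z - z²/2)
23185 - u(m(-1, 15)) = 23185 - (9/4 + 15 - 1)*(4 - (9/4 + 15 - 1))/2 = 23185 - 65*(4 - 1*65/4)/(2*4) = 23185 - 65*(4 - 65/4)/(2*4) = 23185 - 65*(-49)/(2*4*4) = 23185 - 1*(-3185/32) = 23185 + 3185/32 = 745105/32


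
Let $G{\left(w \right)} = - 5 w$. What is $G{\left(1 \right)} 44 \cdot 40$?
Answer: $-8800$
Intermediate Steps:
$G{\left(1 \right)} 44 \cdot 40 = \left(-5\right) 1 \cdot 44 \cdot 40 = \left(-5\right) 44 \cdot 40 = \left(-220\right) 40 = -8800$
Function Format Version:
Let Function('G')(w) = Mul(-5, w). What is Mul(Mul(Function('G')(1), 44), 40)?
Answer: -8800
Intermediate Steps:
Mul(Mul(Function('G')(1), 44), 40) = Mul(Mul(Mul(-5, 1), 44), 40) = Mul(Mul(-5, 44), 40) = Mul(-220, 40) = -8800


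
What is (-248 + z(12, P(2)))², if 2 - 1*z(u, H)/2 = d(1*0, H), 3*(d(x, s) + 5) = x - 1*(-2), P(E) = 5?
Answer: 498436/9 ≈ 55382.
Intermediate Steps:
d(x, s) = -13/3 + x/3 (d(x, s) = -5 + (x - 1*(-2))/3 = -5 + (x + 2)/3 = -5 + (2 + x)/3 = -5 + (⅔ + x/3) = -13/3 + x/3)
z(u, H) = 38/3 (z(u, H) = 4 - 2*(-13/3 + (1*0)/3) = 4 - 2*(-13/3 + (⅓)*0) = 4 - 2*(-13/3 + 0) = 4 - 2*(-13/3) = 4 + 26/3 = 38/3)
(-248 + z(12, P(2)))² = (-248 + 38/3)² = (-706/3)² = 498436/9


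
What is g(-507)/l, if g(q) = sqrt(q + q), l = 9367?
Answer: 13*I*sqrt(6)/9367 ≈ 0.0033995*I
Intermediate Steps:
g(q) = sqrt(2)*sqrt(q) (g(q) = sqrt(2*q) = sqrt(2)*sqrt(q))
g(-507)/l = (sqrt(2)*sqrt(-507))/9367 = (sqrt(2)*(13*I*sqrt(3)))*(1/9367) = (13*I*sqrt(6))*(1/9367) = 13*I*sqrt(6)/9367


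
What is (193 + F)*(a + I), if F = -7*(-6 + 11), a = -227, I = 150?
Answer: -12166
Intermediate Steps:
F = -35 (F = -7*5 = -35)
(193 + F)*(a + I) = (193 - 35)*(-227 + 150) = 158*(-77) = -12166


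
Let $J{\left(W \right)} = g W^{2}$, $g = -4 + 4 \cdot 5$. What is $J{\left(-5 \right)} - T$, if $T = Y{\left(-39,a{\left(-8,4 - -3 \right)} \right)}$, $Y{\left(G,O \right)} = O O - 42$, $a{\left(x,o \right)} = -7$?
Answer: $393$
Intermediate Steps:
$g = 16$ ($g = -4 + 20 = 16$)
$Y{\left(G,O \right)} = -42 + O^{2}$ ($Y{\left(G,O \right)} = O^{2} - 42 = -42 + O^{2}$)
$T = 7$ ($T = -42 + \left(-7\right)^{2} = -42 + 49 = 7$)
$J{\left(W \right)} = 16 W^{2}$
$J{\left(-5 \right)} - T = 16 \left(-5\right)^{2} - 7 = 16 \cdot 25 - 7 = 400 - 7 = 393$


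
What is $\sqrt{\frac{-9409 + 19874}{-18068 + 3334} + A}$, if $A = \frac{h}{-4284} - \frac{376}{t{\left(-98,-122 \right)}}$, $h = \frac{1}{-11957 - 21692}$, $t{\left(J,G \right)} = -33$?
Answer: $\frac{\sqrt{6830410013941195443113}}{25285002666} \approx 3.2686$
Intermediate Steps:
$h = - \frac{1}{33649}$ ($h = \frac{1}{-33649} = - \frac{1}{33649} \approx -2.9719 \cdot 10^{-5}$)
$A = \frac{1642462753}{144152316}$ ($A = - \frac{1}{33649 \left(-4284\right)} - \frac{376}{-33} = \left(- \frac{1}{33649}\right) \left(- \frac{1}{4284}\right) - - \frac{376}{33} = \frac{1}{144152316} + \frac{376}{33} = \frac{1642462753}{144152316} \approx 11.394$)
$\sqrt{\frac{-9409 + 19874}{-18068 + 3334} + A} = \sqrt{\frac{-9409 + 19874}{-18068 + 3334} + \frac{1642462753}{144152316}} = \sqrt{\frac{10465}{-14734} + \frac{1642462753}{144152316}} = \sqrt{10465 \left(- \frac{1}{14734}\right) + \frac{1642462753}{144152316}} = \sqrt{- \frac{10465}{14734} + \frac{1642462753}{144152316}} = \sqrt{\frac{11345746107881}{1061970111972}} = \frac{\sqrt{6830410013941195443113}}{25285002666}$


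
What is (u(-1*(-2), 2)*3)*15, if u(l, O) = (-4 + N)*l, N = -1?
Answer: -450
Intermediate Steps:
u(l, O) = -5*l (u(l, O) = (-4 - 1)*l = -5*l)
(u(-1*(-2), 2)*3)*15 = (-(-5)*(-2)*3)*15 = (-5*2*3)*15 = -10*3*15 = -30*15 = -450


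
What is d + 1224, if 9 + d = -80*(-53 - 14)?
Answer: 6575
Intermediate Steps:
d = 5351 (d = -9 - 80*(-53 - 14) = -9 - 80*(-67) = -9 + 5360 = 5351)
d + 1224 = 5351 + 1224 = 6575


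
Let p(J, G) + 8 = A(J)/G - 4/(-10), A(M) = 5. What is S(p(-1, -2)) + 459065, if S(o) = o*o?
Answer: 45916701/100 ≈ 4.5917e+5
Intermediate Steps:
p(J, G) = -38/5 + 5/G (p(J, G) = -8 + (5/G - 4/(-10)) = -8 + (5/G - 4*(-⅒)) = -8 + (5/G + ⅖) = -8 + (⅖ + 5/G) = -38/5 + 5/G)
S(o) = o²
S(p(-1, -2)) + 459065 = (-38/5 + 5/(-2))² + 459065 = (-38/5 + 5*(-½))² + 459065 = (-38/5 - 5/2)² + 459065 = (-101/10)² + 459065 = 10201/100 + 459065 = 45916701/100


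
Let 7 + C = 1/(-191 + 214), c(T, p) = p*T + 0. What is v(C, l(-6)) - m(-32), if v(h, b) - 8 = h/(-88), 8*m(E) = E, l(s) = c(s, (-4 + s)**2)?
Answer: 3056/253 ≈ 12.079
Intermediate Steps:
c(T, p) = T*p (c(T, p) = T*p + 0 = T*p)
l(s) = s*(-4 + s)**2
m(E) = E/8
C = -160/23 (C = -7 + 1/(-191 + 214) = -7 + 1/23 = -160/23 ≈ -6.9565)
v(h, b) = 8 - h/88 (v(h, b) = 8 + h/(-88) = 8 + h*(-1/88) = 8 - h/88)
v(C, l(-6)) - m(-32) = (8 - 1/88*(-160/23)) - (-32)/8 = (8 + 20/253) - 1*(-4) = 2044/253 + 4 = 3056/253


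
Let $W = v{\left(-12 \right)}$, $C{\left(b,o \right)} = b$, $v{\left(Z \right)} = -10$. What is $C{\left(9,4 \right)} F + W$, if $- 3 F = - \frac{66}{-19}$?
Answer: $- \frac{388}{19} \approx -20.421$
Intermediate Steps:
$F = - \frac{22}{19}$ ($F = - \frac{\left(-66\right) \frac{1}{-19}}{3} = - \frac{\left(-66\right) \left(- \frac{1}{19}\right)}{3} = \left(- \frac{1}{3}\right) \frac{66}{19} = - \frac{22}{19} \approx -1.1579$)
$W = -10$
$C{\left(9,4 \right)} F + W = 9 \left(- \frac{22}{19}\right) - 10 = - \frac{198}{19} - 10 = - \frac{388}{19}$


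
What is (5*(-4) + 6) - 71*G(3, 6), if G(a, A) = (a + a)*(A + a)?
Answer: -3848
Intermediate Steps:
G(a, A) = 2*a*(A + a) (G(a, A) = (2*a)*(A + a) = 2*a*(A + a))
(5*(-4) + 6) - 71*G(3, 6) = (5*(-4) + 6) - 142*3*(6 + 3) = (-20 + 6) - 142*3*9 = -14 - 71*54 = -14 - 3834 = -3848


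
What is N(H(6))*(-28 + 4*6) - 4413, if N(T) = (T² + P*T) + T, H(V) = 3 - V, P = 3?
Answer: -4401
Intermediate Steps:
N(T) = T² + 4*T (N(T) = (T² + 3*T) + T = T² + 4*T)
N(H(6))*(-28 + 4*6) - 4413 = ((3 - 1*6)*(4 + (3 - 1*6)))*(-28 + 4*6) - 4413 = ((3 - 6)*(4 + (3 - 6)))*(-28 + 24) - 4413 = -3*(4 - 3)*(-4) - 4413 = -3*1*(-4) - 4413 = -3*(-4) - 4413 = 12 - 4413 = -4401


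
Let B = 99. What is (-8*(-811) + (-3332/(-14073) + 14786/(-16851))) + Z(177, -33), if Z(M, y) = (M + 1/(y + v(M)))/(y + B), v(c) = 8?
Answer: 141081872055214/21738211275 ≈ 6490.0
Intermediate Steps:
Z(M, y) = (M + 1/(8 + y))/(99 + y) (Z(M, y) = (M + 1/(y + 8))/(y + 99) = (M + 1/(8 + y))/(99 + y))
(-8*(-811) + (-3332/(-14073) + 14786/(-16851))) + Z(177, -33) = (-8*(-811) + (-3332/(-14073) + 14786/(-16851))) + (1 + 8*177 + 177*(-33))/(792 + (-33)² + 107*(-33)) = (6488 + (-3332*(-1/14073) + 14786*(-1/16851))) + (1 + 1416 - 5841)/(792 + 1089 - 3531) = (6488 + (3332/14073 - 14786/16851)) - 4424/(-1650) = (6488 - 50645282/79048041) - 1/1650*(-4424) = 512813044726/79048041 + 2212/825 = 141081872055214/21738211275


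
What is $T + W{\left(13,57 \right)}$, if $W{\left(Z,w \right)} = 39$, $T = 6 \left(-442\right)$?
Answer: $-2613$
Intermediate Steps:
$T = -2652$
$T + W{\left(13,57 \right)} = -2652 + 39 = -2613$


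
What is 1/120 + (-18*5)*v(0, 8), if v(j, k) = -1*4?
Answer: 43201/120 ≈ 360.01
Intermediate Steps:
v(j, k) = -4
1/120 + (-18*5)*v(0, 8) = 1/120 - 18*5*(-4) = 1/120 - 90*(-4) = 1/120 + 360 = 43201/120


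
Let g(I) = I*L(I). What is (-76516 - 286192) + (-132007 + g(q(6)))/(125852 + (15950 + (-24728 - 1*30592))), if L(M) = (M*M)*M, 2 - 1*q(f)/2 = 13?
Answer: -31367611007/86482 ≈ -3.6271e+5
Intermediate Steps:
q(f) = -22 (q(f) = 4 - 2*13 = 4 - 26 = -22)
L(M) = M³ (L(M) = M²*M = M³)
g(I) = I⁴ (g(I) = I*I³ = I⁴)
(-76516 - 286192) + (-132007 + g(q(6)))/(125852 + (15950 + (-24728 - 1*30592))) = (-76516 - 286192) + (-132007 + (-22)⁴)/(125852 + (15950 + (-24728 - 1*30592))) = -362708 + (-132007 + 234256)/(125852 + (15950 + (-24728 - 30592))) = -362708 + 102249/(125852 + (15950 - 55320)) = -362708 + 102249/(125852 - 39370) = -362708 + 102249/86482 = -31367611007/86482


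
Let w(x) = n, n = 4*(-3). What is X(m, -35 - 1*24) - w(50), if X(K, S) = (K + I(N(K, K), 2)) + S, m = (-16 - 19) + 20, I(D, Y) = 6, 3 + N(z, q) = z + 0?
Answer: -56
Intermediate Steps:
N(z, q) = -3 + z (N(z, q) = -3 + (z + 0) = -3 + z)
m = -15 (m = -35 + 20 = -15)
X(K, S) = 6 + K + S (X(K, S) = (K + 6) + S = (6 + K) + S = 6 + K + S)
n = -12
w(x) = -12
X(m, -35 - 1*24) - w(50) = (6 - 15 + (-35 - 1*24)) - 1*(-12) = (6 - 15 + (-35 - 24)) + 12 = (6 - 15 - 59) + 12 = -68 + 12 = -56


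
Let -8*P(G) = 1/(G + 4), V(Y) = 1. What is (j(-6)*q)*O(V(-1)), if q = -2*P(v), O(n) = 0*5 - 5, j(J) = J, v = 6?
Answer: 3/4 ≈ 0.75000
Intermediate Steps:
O(n) = -5 (O(n) = 0 - 5 = -5)
P(G) = -1/(8*(4 + G)) (P(G) = -1/(8*(G + 4)) = -1/(8*(4 + G)))
q = 1/40 (q = -(-2)/(32 + 8*6) = -(-2)/(32 + 48) = -(-2)/80 = -2*(-1/80) = 1/40 ≈ 0.025000)
(j(-6)*q)*O(V(-1)) = -6*1/40*(-5) = -3/20*(-5) = 3/4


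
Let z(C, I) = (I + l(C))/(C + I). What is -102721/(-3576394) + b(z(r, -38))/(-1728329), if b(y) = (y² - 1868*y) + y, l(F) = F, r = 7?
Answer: 184209234413/6181185465626 ≈ 0.029802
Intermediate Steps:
z(C, I) = 1 (z(C, I) = (I + C)/(C + I) = (C + I)/(C + I) = 1)
b(y) = y² - 1867*y
-102721/(-3576394) + b(z(r, -38))/(-1728329) = -102721/(-3576394) + (1*(-1867 + 1))/(-1728329) = -102721*(-1/3576394) + (1*(-1866))*(-1/1728329) = 102721/3576394 - 1866*(-1/1728329) = 102721/3576394 + 1866/1728329 = 184209234413/6181185465626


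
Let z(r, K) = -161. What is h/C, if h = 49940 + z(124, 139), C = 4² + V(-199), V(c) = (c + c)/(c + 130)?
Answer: 3434751/1502 ≈ 2286.8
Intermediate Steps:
V(c) = 2*c/(130 + c) (V(c) = (2*c)/(130 + c) = 2*c/(130 + c))
C = 1502/69 (C = 4² + 2*(-199)/(130 - 199) = 16 + 2*(-199)/(-69) = 16 + 2*(-199)*(-1/69) = 16 + 398/69 = 1502/69 ≈ 21.768)
h = 49779 (h = 49940 - 161 = 49779)
h/C = 49779/(1502/69) = 49779*(69/1502) = 3434751/1502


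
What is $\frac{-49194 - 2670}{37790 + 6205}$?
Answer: $- \frac{17288}{14665} \approx -1.1789$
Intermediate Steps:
$\frac{-49194 - 2670}{37790 + 6205} = - \frac{51864}{43995} = \left(-51864\right) \frac{1}{43995} = - \frac{17288}{14665}$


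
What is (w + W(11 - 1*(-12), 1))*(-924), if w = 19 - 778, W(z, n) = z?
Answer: 680064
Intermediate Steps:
w = -759
(w + W(11 - 1*(-12), 1))*(-924) = (-759 + (11 - 1*(-12)))*(-924) = (-759 + (11 + 12))*(-924) = (-759 + 23)*(-924) = -736*(-924) = 680064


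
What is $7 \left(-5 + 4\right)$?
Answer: $-7$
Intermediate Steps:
$7 \left(-5 + 4\right) = 7 \left(-1\right) = -7$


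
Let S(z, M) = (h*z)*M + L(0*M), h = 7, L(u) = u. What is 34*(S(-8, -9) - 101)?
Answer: 13702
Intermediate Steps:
S(z, M) = 7*M*z (S(z, M) = (7*z)*M + 0*M = 7*M*z + 0 = 7*M*z)
34*(S(-8, -9) - 101) = 34*(7*(-9)*(-8) - 101) = 34*(504 - 101) = 34*403 = 13702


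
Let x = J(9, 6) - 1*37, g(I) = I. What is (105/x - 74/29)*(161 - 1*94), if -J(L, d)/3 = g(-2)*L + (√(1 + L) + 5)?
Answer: -417209/1247 - 21105*√10/86 ≈ -1110.6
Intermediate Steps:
J(L, d) = -15 - 3*√(1 + L) + 6*L (J(L, d) = -3*(-2*L + (√(1 + L) + 5)) = -3*(-2*L + (5 + √(1 + L))) = -3*(5 + √(1 + L) - 2*L) = -15 - 3*√(1 + L) + 6*L)
x = 2 - 3*√10 (x = (-15 - 3*√(1 + 9) + 6*9) - 1*37 = (-15 - 3*√10 + 54) - 37 = (39 - 3*√10) - 37 = 2 - 3*√10 ≈ -7.4868)
(105/x - 74/29)*(161 - 1*94) = (105/(2 - 3*√10) - 74/29)*(161 - 1*94) = (105/(2 - 3*√10) - 74*1/29)*(161 - 94) = (105/(2 - 3*√10) - 74/29)*67 = (-74/29 + 105/(2 - 3*√10))*67 = -4958/29 + 7035/(2 - 3*√10)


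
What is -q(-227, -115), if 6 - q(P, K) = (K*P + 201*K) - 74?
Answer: 2910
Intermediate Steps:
q(P, K) = 80 - 201*K - K*P (q(P, K) = 6 - ((K*P + 201*K) - 74) = 6 - ((201*K + K*P) - 74) = 6 - (-74 + 201*K + K*P) = 6 + (74 - 201*K - K*P) = 80 - 201*K - K*P)
-q(-227, -115) = -(80 - 201*(-115) - 1*(-115)*(-227)) = -(80 + 23115 - 26105) = -1*(-2910) = 2910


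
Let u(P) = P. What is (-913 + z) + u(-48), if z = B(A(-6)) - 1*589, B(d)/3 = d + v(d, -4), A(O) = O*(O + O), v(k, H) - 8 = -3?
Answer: -1319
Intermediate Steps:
v(k, H) = 5 (v(k, H) = 8 - 3 = 5)
A(O) = 2*O² (A(O) = O*(2*O) = 2*O²)
B(d) = 15 + 3*d (B(d) = 3*(d + 5) = 3*(5 + d) = 15 + 3*d)
z = -358 (z = (15 + 3*(2*(-6)²)) - 1*589 = (15 + 3*(2*36)) - 589 = (15 + 3*72) - 589 = (15 + 216) - 589 = 231 - 589 = -358)
(-913 + z) + u(-48) = (-913 - 358) - 48 = -1271 - 48 = -1319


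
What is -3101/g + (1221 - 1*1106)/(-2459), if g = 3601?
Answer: -8039474/8854859 ≈ -0.90792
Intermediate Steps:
-3101/g + (1221 - 1*1106)/(-2459) = -3101/3601 + (1221 - 1*1106)/(-2459) = -3101*1/3601 + (1221 - 1106)*(-1/2459) = -3101/3601 + 115*(-1/2459) = -3101/3601 - 115/2459 = -8039474/8854859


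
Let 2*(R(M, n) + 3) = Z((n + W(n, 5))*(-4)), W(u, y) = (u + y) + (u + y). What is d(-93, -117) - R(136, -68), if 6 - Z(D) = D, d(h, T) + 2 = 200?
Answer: 586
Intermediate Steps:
W(u, y) = 2*u + 2*y
d(h, T) = 198 (d(h, T) = -2 + 200 = 198)
Z(D) = 6 - D
R(M, n) = 20 + 6*n (R(M, n) = -3 + (6 - (n + (2*n + 2*5))*(-4))/2 = -3 + (6 - (n + (2*n + 10))*(-4))/2 = -3 + (6 - (n + (10 + 2*n))*(-4))/2 = -3 + (6 - (10 + 3*n)*(-4))/2 = -3 + (6 - (-40 - 12*n))/2 = -3 + (6 + (40 + 12*n))/2 = -3 + (46 + 12*n)/2 = -3 + (23 + 6*n) = 20 + 6*n)
d(-93, -117) - R(136, -68) = 198 - (20 + 6*(-68)) = 198 - (20 - 408) = 198 - 1*(-388) = 198 + 388 = 586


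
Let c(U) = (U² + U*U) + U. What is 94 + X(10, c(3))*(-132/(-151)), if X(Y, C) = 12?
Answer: 15778/151 ≈ 104.49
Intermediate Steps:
c(U) = U + 2*U² (c(U) = (U² + U²) + U = 2*U² + U = U + 2*U²)
94 + X(10, c(3))*(-132/(-151)) = 94 + 12*(-132/(-151)) = 94 + 12*(-132*(-1/151)) = 94 + 12*(132/151) = 94 + 1584/151 = 15778/151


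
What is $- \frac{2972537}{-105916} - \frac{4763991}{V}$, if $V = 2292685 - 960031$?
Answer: $\frac{576130075407}{23524896844} \approx 24.49$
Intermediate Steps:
$V = 1332654$ ($V = 2292685 - 960031 = 1332654$)
$- \frac{2972537}{-105916} - \frac{4763991}{V} = - \frac{2972537}{-105916} - \frac{4763991}{1332654} = \left(-2972537\right) \left(- \frac{1}{105916}\right) - \frac{1587997}{444218} = \frac{2972537}{105916} - \frac{1587997}{444218} = \frac{576130075407}{23524896844}$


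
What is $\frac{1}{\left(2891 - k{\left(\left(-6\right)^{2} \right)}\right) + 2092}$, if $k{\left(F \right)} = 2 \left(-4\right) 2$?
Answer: $\frac{1}{4999} \approx 0.00020004$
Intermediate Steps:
$k{\left(F \right)} = -16$ ($k{\left(F \right)} = \left(-8\right) 2 = -16$)
$\frac{1}{\left(2891 - k{\left(\left(-6\right)^{2} \right)}\right) + 2092} = \frac{1}{\left(2891 - -16\right) + 2092} = \frac{1}{\left(2891 + 16\right) + 2092} = \frac{1}{2907 + 2092} = \frac{1}{4999}$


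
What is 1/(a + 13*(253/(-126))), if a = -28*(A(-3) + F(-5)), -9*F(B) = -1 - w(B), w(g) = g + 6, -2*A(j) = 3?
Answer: 126/1219 ≈ 0.10336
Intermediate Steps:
A(j) = -3/2 (A(j) = -½*3 = -3/2)
w(g) = 6 + g
F(B) = 7/9 + B/9 (F(B) = -(-1 - (6 + B))/9 = -(-1 + (-6 - B))/9 = -(-7 - B)/9 = 7/9 + B/9)
a = 322/9 (a = -28*(-3/2 + (7/9 + (⅑)*(-5))) = -28*(-3/2 + (7/9 - 5/9)) = -28*(-3/2 + 2/9) = -28*(-23/18) = 322/9 ≈ 35.778)
1/(a + 13*(253/(-126))) = 1/(322/9 + 13*(253/(-126))) = 1/(322/9 + 13*(253*(-1/126))) = 1/(322/9 + 13*(-253/126)) = 1/(322/9 - 3289/126) = 1/(1219/126) = 126/1219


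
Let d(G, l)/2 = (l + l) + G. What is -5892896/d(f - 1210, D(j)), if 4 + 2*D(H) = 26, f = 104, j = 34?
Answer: 736612/271 ≈ 2718.1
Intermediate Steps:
D(H) = 11 (D(H) = -2 + (½)*26 = -2 + 13 = 11)
d(G, l) = 2*G + 4*l (d(G, l) = 2*((l + l) + G) = 2*(2*l + G) = 2*(G + 2*l) = 2*G + 4*l)
-5892896/d(f - 1210, D(j)) = -5892896/(2*(104 - 1210) + 4*11) = -5892896/(2*(-1106) + 44) = -5892896/(-2212 + 44) = -5892896/(-2168) = -5892896*(-1/2168) = 736612/271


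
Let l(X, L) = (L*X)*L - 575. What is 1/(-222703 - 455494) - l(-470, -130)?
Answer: 5387308734274/678197 ≈ 7.9436e+6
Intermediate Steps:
l(X, L) = -575 + X*L² (l(X, L) = X*L² - 575 = -575 + X*L²)
1/(-222703 - 455494) - l(-470, -130) = 1/(-222703 - 455494) - (-575 - 470*(-130)²) = 1/(-678197) - (-575 - 470*16900) = -1/678197 - (-575 - 7943000) = -1/678197 - 1*(-7943575) = -1/678197 + 7943575 = 5387308734274/678197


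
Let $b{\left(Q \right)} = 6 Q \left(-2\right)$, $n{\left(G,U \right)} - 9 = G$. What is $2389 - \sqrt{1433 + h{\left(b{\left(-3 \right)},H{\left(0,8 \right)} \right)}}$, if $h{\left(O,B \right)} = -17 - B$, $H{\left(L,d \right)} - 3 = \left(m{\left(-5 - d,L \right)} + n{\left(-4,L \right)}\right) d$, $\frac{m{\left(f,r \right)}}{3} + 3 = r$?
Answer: $2389 - 17 \sqrt{5} \approx 2351.0$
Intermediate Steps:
$n{\left(G,U \right)} = 9 + G$
$m{\left(f,r \right)} = -9 + 3 r$
$H{\left(L,d \right)} = 3 + d \left(-4 + 3 L\right)$ ($H{\left(L,d \right)} = 3 + \left(\left(-9 + 3 L\right) + \left(9 - 4\right)\right) d = 3 + \left(\left(-9 + 3 L\right) + 5\right) d = 3 + \left(-4 + 3 L\right) d = 3 + d \left(-4 + 3 L\right)$)
$b{\left(Q \right)} = - 12 Q$
$2389 - \sqrt{1433 + h{\left(b{\left(-3 \right)},H{\left(0,8 \right)} \right)}} = 2389 - \sqrt{1433 - \left(20 - 32 + 3 \cdot 0 \cdot 8\right)} = 2389 - \sqrt{1433 - -12} = 2389 - \sqrt{1433 + \left(-17 + 29\right)} = 2389 - \sqrt{1433 + 12} = 2389 - \sqrt{1445} = 2389 - 17 \sqrt{5}$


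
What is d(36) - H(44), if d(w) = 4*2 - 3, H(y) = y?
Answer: -39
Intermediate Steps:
d(w) = 5 (d(w) = 8 - 3 = 5)
d(36) - H(44) = 5 - 1*44 = 5 - 44 = -39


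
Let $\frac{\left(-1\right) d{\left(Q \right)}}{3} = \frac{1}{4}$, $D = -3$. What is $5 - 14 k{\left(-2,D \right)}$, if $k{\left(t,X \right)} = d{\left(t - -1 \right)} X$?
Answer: $- \frac{53}{2} \approx -26.5$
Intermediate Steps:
$d{\left(Q \right)} = - \frac{3}{4}$
$k{\left(t,X \right)} = - \frac{3 X}{4}$
$5 - 14 k{\left(-2,D \right)} = 5 - 14 \left(\left(- \frac{3}{4}\right) \left(-3\right)\right) = 5 - \frac{63}{2} = - \frac{53}{2}$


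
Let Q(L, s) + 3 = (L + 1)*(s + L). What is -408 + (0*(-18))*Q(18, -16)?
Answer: -408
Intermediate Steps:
Q(L, s) = -3 + (1 + L)*(L + s) (Q(L, s) = -3 + (L + 1)*(s + L) = -3 + (1 + L)*(L + s))
-408 + (0*(-18))*Q(18, -16) = -408 + (0*(-18))*(-3 + 18 - 16 + 18**2 + 18*(-16)) = -408 + 0*(-3 + 18 - 16 + 324 - 288) = -408 + 0*35 = -408 + 0 = -408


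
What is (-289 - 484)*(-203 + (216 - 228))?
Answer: 166195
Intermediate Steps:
(-289 - 484)*(-203 + (216 - 228)) = -773*(-203 - 12) = -773*(-215) = 166195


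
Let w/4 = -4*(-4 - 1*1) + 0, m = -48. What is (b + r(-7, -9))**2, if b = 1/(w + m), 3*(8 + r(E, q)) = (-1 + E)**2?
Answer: 1646089/9216 ≈ 178.61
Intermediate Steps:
w = 80 (w = 4*(-4*(-4 - 1*1) + 0) = 4*(-4*(-4 - 1) + 0) = 4*(-4*(-5) + 0) = 4*(20 + 0) = 4*20 = 80)
r(E, q) = -8 + (-1 + E)**2/3
b = 1/32 (b = 1/(80 - 48) = 1/32 ≈ 0.031250)
(b + r(-7, -9))**2 = (1/32 + (-8 + (-1 - 7)**2/3))**2 = (1/32 + (-8 + (1/3)*(-8)**2))**2 = (1/32 + (-8 + (1/3)*64))**2 = (1/32 + (-8 + 64/3))**2 = (1/32 + 40/3)**2 = (1283/96)**2 = 1646089/9216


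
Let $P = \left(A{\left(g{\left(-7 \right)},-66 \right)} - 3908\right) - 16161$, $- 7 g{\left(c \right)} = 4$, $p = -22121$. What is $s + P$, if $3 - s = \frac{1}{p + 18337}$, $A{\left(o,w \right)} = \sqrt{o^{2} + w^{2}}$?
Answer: $- \frac{75929743}{3784} + \frac{2 \sqrt{53365}}{7} \approx -20000.0$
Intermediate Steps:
$g{\left(c \right)} = - \frac{4}{7}$ ($g{\left(c \right)} = \left(- \frac{1}{7}\right) 4 = - \frac{4}{7}$)
$P = -20069 + \frac{2 \sqrt{53365}}{7}$ ($P = \left(\sqrt{\left(- \frac{4}{7}\right)^{2} + \left(-66\right)^{2}} - 3908\right) - 16161 = \left(\sqrt{\frac{16}{49} + 4356} - 3908\right) - 16161 = \left(\sqrt{\frac{213460}{49}} - 3908\right) - 16161 = \left(\frac{2 \sqrt{53365}}{7} - 3908\right) - 16161 = \left(-3908 + \frac{2 \sqrt{53365}}{7}\right) - 16161 = -20069 + \frac{2 \sqrt{53365}}{7} \approx -20003.0$)
$s = \frac{11353}{3784}$ ($s = 3 - \frac{1}{-22121 + 18337} = 3 - \frac{1}{-3784} = 3 - - \frac{1}{3784} = 3 + \frac{1}{3784} = \frac{11353}{3784} \approx 3.0003$)
$s + P = \frac{11353}{3784} - \left(20069 - \frac{2 \sqrt{53365}}{7}\right) = - \frac{75929743}{3784} + \frac{2 \sqrt{53365}}{7}$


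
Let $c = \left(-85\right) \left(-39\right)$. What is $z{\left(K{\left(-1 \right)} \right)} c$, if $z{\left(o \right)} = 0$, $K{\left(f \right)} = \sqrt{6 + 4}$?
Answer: $0$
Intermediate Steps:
$K{\left(f \right)} = \sqrt{10}$
$c = 3315$
$z{\left(K{\left(-1 \right)} \right)} c = 0 \cdot 3315 = 0$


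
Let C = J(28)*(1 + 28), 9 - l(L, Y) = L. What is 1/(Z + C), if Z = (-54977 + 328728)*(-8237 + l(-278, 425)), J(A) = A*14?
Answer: -1/2176309082 ≈ -4.5949e-10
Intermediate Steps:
l(L, Y) = 9 - L
J(A) = 14*A
C = 11368 (C = (14*28)*(1 + 28) = 392*29 = 11368)
Z = -2176320450 (Z = (-54977 + 328728)*(-8237 + (9 - 1*(-278))) = 273751*(-8237 + (9 + 278)) = 273751*(-8237 + 287) = 273751*(-7950) = -2176320450)
1/(Z + C) = 1/(-2176320450 + 11368) = 1/(-2176309082) = -1/2176309082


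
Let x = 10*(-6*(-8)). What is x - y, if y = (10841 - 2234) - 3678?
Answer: -4449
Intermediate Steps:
x = 480 (x = 10*48 = 480)
y = 4929 (y = 8607 - 3678 = 4929)
x - y = 480 - 1*4929 = 480 - 4929 = -4449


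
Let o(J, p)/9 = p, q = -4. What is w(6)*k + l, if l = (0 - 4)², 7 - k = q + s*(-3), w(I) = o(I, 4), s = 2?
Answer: 628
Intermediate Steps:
o(J, p) = 9*p
w(I) = 36 (w(I) = 9*4 = 36)
k = 17 (k = 7 - (-4 + 2*(-3)) = 7 - (-4 - 6) = 7 - 1*(-10) = 7 + 10 = 17)
l = 16 (l = (-4)² = 16)
w(6)*k + l = 36*17 + 16 = 612 + 16 = 628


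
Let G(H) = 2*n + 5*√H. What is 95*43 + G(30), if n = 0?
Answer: 4085 + 5*√30 ≈ 4112.4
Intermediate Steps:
G(H) = 5*√H (G(H) = 2*0 + 5*√H = 0 + 5*√H = 5*√H)
95*43 + G(30) = 95*43 + 5*√30 = 4085 + 5*√30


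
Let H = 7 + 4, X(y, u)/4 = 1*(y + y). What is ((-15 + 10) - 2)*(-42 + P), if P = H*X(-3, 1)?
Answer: 2142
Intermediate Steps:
X(y, u) = 8*y (X(y, u) = 4*(1*(y + y)) = 4*(1*(2*y)) = 4*(2*y) = 8*y)
H = 11
P = -264 (P = 11*(8*(-3)) = 11*(-24) = -264)
((-15 + 10) - 2)*(-42 + P) = ((-15 + 10) - 2)*(-42 - 264) = (-5 - 2)*(-306) = -7*(-306) = 2142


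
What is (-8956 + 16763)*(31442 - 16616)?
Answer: 115746582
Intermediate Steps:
(-8956 + 16763)*(31442 - 16616) = 7807*14826 = 115746582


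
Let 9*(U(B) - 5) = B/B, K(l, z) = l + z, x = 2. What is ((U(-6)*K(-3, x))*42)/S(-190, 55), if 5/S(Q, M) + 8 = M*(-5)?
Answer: 182252/15 ≈ 12150.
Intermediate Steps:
S(Q, M) = 5/(-8 - 5*M) (S(Q, M) = 5/(-8 + M*(-5)) = 5/(-8 - 5*M))
U(B) = 46/9 (U(B) = 5 + (B/B)/9 = 5 + (⅑)*1 = 5 + ⅑ = 46/9)
((U(-6)*K(-3, x))*42)/S(-190, 55) = ((46*(-3 + 2)/9)*42)/((-5/(8 + 5*55))) = (((46/9)*(-1))*42)/((-5/(8 + 275))) = (-46/9*42)/((-5/283)) = -644/(3*((-5*1/283))) = -644/(3*(-5/283)) = -644/3*(-283/5) = 182252/15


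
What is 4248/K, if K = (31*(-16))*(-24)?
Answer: 177/496 ≈ 0.35685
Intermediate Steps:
K = 11904 (K = -496*(-24) = 11904)
4248/K = 4248/11904 = 4248*(1/11904) = 177/496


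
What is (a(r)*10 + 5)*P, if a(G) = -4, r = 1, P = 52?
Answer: -1820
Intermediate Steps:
(a(r)*10 + 5)*P = (-4*10 + 5)*52 = (-40 + 5)*52 = -35*52 = -1820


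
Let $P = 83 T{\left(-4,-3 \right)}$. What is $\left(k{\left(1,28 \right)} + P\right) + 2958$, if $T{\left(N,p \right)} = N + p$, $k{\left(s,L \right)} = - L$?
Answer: $2349$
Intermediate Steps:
$P = -581$ ($P = 83 \left(-4 - 3\right) = 83 \left(-7\right) = -581$)
$\left(k{\left(1,28 \right)} + P\right) + 2958 = \left(\left(-1\right) 28 - 581\right) + 2958 = \left(-28 - 581\right) + 2958 = -609 + 2958 = 2349$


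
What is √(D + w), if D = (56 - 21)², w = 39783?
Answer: 4*√2563 ≈ 202.50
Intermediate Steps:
D = 1225 (D = 35² = 1225)
√(D + w) = √(1225 + 39783) = √41008 = 4*√2563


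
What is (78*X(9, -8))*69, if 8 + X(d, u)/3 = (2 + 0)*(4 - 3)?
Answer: -96876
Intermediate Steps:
X(d, u) = -18 (X(d, u) = -24 + 3*((2 + 0)*(4 - 3)) = -24 + 3*(2*1) = -24 + 3*2 = -24 + 6 = -18)
(78*X(9, -8))*69 = (78*(-18))*69 = -1404*69 = -96876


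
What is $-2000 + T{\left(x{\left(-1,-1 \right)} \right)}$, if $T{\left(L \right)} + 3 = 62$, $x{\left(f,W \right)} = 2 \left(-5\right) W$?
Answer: $-1941$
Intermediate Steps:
$x{\left(f,W \right)} = - 10 W$
$T{\left(L \right)} = 59$ ($T{\left(L \right)} = -3 + 62 = 59$)
$-2000 + T{\left(x{\left(-1,-1 \right)} \right)} = -2000 + 59 = -1941$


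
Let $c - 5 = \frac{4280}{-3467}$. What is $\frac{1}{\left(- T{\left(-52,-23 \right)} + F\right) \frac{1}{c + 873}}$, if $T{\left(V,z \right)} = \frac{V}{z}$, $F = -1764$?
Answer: $- \frac{34957079}{70421704} \approx -0.4964$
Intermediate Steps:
$c = \frac{13055}{3467}$ ($c = 5 + \frac{4280}{-3467} = 5 + 4280 \left(- \frac{1}{3467}\right) = 5 - \frac{4280}{3467} = \frac{13055}{3467} \approx 3.7655$)
$\frac{1}{\left(- T{\left(-52,-23 \right)} + F\right) \frac{1}{c + 873}} = \frac{1}{\left(- \frac{-52}{-23} - 1764\right) \frac{1}{\frac{13055}{3467} + 873}} = \frac{1}{\left(- \frac{\left(-52\right) \left(-1\right)}{23} - 1764\right) \frac{1}{\frac{3039746}{3467}}} = \frac{1}{\left(\left(-1\right) \frac{52}{23} - 1764\right) \frac{3467}{3039746}} = \frac{1}{\left(- \frac{52}{23} - 1764\right) \frac{3467}{3039746}} = \frac{1}{\left(- \frac{40624}{23}\right) \frac{3467}{3039746}} = \frac{1}{- \frac{70421704}{34957079}} = - \frac{34957079}{70421704}$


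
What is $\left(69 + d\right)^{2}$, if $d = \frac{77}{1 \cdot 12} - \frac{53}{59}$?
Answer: $\frac{2783512081}{501264} \approx 5553.0$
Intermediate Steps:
$d = \frac{3907}{708}$ ($d = \frac{77}{12} - \frac{53}{59} = \frac{3907}{708} \approx 5.5184$)
$\left(69 + d\right)^{2} = \left(69 + \frac{3907}{708}\right)^{2} = \left(\frac{52759}{708}\right)^{2} = \frac{2783512081}{501264}$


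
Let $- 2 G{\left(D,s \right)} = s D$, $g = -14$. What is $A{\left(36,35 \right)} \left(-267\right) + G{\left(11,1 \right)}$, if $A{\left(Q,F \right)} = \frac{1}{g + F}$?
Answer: $- \frac{255}{14} \approx -18.214$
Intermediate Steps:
$G{\left(D,s \right)} = - \frac{D s}{2}$ ($G{\left(D,s \right)} = - \frac{s D}{2} = - \frac{D s}{2}$)
$A{\left(Q,F \right)} = \frac{1}{-14 + F}$
$A{\left(36,35 \right)} \left(-267\right) + G{\left(11,1 \right)} = \frac{1}{-14 + 35} \left(-267\right) - \frac{11}{2} \cdot 1 = \frac{1}{21} \left(-267\right) - \frac{11}{2} = - \frac{89}{7} - \frac{11}{2} = - \frac{255}{14}$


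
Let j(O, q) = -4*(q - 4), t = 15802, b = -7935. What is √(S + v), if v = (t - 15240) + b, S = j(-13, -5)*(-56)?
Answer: I*√9389 ≈ 96.897*I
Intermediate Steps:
j(O, q) = 16 - 4*q (j(O, q) = -4*(-4 + q) = 16 - 4*q)
S = -2016 (S = (16 - 4*(-5))*(-56) = (16 + 20)*(-56) = 36*(-56) = -2016)
v = -7373 (v = (15802 - 15240) - 7935 = 562 - 7935 = -7373)
√(S + v) = √(-2016 - 7373) = √(-9389) = I*√9389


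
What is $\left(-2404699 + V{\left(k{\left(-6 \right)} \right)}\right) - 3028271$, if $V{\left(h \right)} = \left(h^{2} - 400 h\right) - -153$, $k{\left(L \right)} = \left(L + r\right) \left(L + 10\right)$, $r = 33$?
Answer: $-5464353$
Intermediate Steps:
$k{\left(L \right)} = \left(10 + L\right) \left(33 + L\right)$ ($k{\left(L \right)} = \left(L + 33\right) \left(L + 10\right) = \left(33 + L\right) \left(10 + L\right) = \left(10 + L\right) \left(33 + L\right)$)
$V{\left(h \right)} = 153 + h^{2} - 400 h$ ($V{\left(h \right)} = \left(h^{2} - 400 h\right) + \left(162 - 9\right) = \left(h^{2} - 400 h\right) + 153 = 153 + h^{2} - 400 h$)
$\left(-2404699 + V{\left(k{\left(-6 \right)} \right)}\right) - 3028271 = \left(-2404699 + \left(153 + \left(330 + \left(-6\right)^{2} + 43 \left(-6\right)\right)^{2} - 400 \left(330 + \left(-6\right)^{2} + 43 \left(-6\right)\right)\right)\right) - 3028271 = \left(-2404699 + \left(153 + \left(330 + 36 - 258\right)^{2} - 400 \left(330 + 36 - 258\right)\right)\right) - 3028271 = \left(-2404699 + \left(153 + 108^{2} - 43200\right)\right) - 3028271 = \left(-2404699 + \left(153 + 11664 - 43200\right)\right) - 3028271 = \left(-2404699 - 31383\right) - 3028271 = -2436082 - 3028271 = -5464353$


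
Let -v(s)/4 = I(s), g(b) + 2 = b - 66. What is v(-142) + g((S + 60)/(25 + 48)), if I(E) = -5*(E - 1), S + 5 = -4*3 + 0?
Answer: -213701/73 ≈ -2927.4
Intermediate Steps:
S = -17 (S = -5 + (-4*3 + 0) = -5 + (-12 + 0) = -5 - 12 = -17)
I(E) = 5 - 5*E (I(E) = -5*(-1 + E) = 5 - 5*E)
g(b) = -68 + b (g(b) = -2 + (b - 66) = -2 + (-66 + b) = -68 + b)
v(s) = -20 + 20*s (v(s) = -4*(5 - 5*s) = -20 + 20*s)
v(-142) + g((S + 60)/(25 + 48)) = (-20 + 20*(-142)) + (-68 + (-17 + 60)/(25 + 48)) = (-20 - 2840) + (-68 + 43/73) = -2860 + (-68 + 43*(1/73)) = -2860 + (-68 + 43/73) = -2860 - 4921/73 = -213701/73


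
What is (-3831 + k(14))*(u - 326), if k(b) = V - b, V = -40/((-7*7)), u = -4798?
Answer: 137883180/7 ≈ 1.9698e+7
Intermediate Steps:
V = 40/49 (V = -40/(-49) = -40*(-1/49) = 40/49 ≈ 0.81633)
k(b) = 40/49 - b
(-3831 + k(14))*(u - 326) = (-3831 + (40/49 - 1*14))*(-4798 - 326) = (-3831 + (40/49 - 14))*(-5124) = (-3831 - 646/49)*(-5124) = -188365/49*(-5124) = 137883180/7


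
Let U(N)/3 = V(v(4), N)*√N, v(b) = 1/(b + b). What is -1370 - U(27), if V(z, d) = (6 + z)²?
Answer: -1370 - 21609*√3/64 ≈ -1954.8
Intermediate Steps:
v(b) = 1/(2*b)
U(N) = 7203*√N/64 (U(N) = 3*((6 + (½)/4)²*√N) = 3*((6 + (½)*(¼))²*√N) = 3*((6 + ⅛)²*√N) = 3*((49/8)²*√N) = 3*(2401*√N/64) = 7203*√N/64)
-1370 - U(27) = -1370 - 7203*√27/64 = -1370 - 7203*3*√3/64 = -1370 - 21609*√3/64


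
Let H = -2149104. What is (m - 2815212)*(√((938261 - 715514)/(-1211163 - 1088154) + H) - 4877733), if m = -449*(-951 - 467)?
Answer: 10626287672490 - 2178530*I*√1262445513305793295/766439 ≈ 1.0626e+13 - 3.1937e+9*I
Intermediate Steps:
m = 636682 (m = -449*(-1418) = 636682)
(m - 2815212)*(√((938261 - 715514)/(-1211163 - 1088154) + H) - 4877733) = (636682 - 2815212)*(√((938261 - 715514)/(-1211163 - 1088154) - 2149104) - 4877733) = -2178530*(√(222747/(-2299317) - 2149104) - 4877733) = -2178530*(√(222747*(-1/2299317) - 2149104) - 4877733) = -2178530*(√(-74249/766439 - 2149104) - 4877733) = -2178530*(√(-1647157194905/766439) - 4877733) = -2178530*(I*√1262445513305793295/766439 - 4877733) = -2178530*(-4877733 + I*√1262445513305793295/766439) = 10626287672490 - 2178530*I*√1262445513305793295/766439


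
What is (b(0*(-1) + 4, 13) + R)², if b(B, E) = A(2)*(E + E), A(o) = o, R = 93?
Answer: 21025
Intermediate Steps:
b(B, E) = 4*E (b(B, E) = 2*(E + E) = 2*(2*E) = 4*E)
(b(0*(-1) + 4, 13) + R)² = (4*13 + 93)² = (52 + 93)² = 145² = 21025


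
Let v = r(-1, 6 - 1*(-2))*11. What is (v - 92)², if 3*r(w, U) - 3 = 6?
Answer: 3481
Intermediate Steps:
r(w, U) = 3 (r(w, U) = 1 + (⅓)*6 = 1 + 2 = 3)
v = 33 (v = 3*11 = 33)
(v - 92)² = (33 - 92)² = (-59)² = 3481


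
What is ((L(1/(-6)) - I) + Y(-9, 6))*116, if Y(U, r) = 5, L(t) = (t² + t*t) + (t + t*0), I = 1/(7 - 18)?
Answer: 57188/99 ≈ 577.66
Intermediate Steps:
I = -1/11 (I = 1/(-11) = -1/11 ≈ -0.090909)
L(t) = t + 2*t² (L(t) = (t² + t²) + (t + 0) = 2*t² + t = t + 2*t²)
((L(1/(-6)) - I) + Y(-9, 6))*116 = (((1 + 2/(-6))/(-6) - 1*(-1/11)) + 5)*116 = ((-(1 + 2*(-⅙))/6 + 1/11) + 5)*116 = ((-(1 - ⅓)/6 + 1/11) + 5)*116 = ((-⅙*⅔ + 1/11) + 5)*116 = ((-⅑ + 1/11) + 5)*116 = (-2/99 + 5)*116 = (493/99)*116 = 57188/99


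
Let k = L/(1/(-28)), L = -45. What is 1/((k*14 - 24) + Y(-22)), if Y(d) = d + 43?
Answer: 1/17637 ≈ 5.6699e-5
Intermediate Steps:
k = 1260 (k = -45/(1/(-28)) = -45/(-1/28) = -45*(-28) = 1260)
Y(d) = 43 + d
1/((k*14 - 24) + Y(-22)) = 1/((1260*14 - 24) + (43 - 22)) = 1/((17640 - 24) + 21) = 1/(17616 + 21) = 1/17637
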